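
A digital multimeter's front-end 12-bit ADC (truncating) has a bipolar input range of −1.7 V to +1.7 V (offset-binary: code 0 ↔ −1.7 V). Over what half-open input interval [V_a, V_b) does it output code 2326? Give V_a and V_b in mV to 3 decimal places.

LSB = 3.4/2^12 = 0.830 mV.
V_a = V_low + 2326·LSB = 0.230762 V; V_b = V_low + 2327·LSB = 0.231592 V.

[230.762 mV, 231.592 mV)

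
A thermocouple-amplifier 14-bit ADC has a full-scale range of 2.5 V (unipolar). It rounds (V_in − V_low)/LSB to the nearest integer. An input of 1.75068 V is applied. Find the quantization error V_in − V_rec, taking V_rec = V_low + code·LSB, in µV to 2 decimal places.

39.13 µV

LSB = 2.5/2^14 = 152.59 µV.
(V_in − V_low)/LSB = (1.75068 − 0)/0.000152588 = 11473.2564 → code 11473 (round).
Code 11473 maps back to 0 + 11473×0.000152588 V = 1.7506409 V.
Difference: 3.91309e-05 V → 39.13 µV.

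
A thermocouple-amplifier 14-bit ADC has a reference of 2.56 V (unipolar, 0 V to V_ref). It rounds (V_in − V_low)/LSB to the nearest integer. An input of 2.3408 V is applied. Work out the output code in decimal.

code 14981

With 16384 levels over 2.56 V, one step is 156.25 µV.
(2.3408 − 0) / 0.00015625 = 14981.120 LSBs.
round(14981.120) = 14981.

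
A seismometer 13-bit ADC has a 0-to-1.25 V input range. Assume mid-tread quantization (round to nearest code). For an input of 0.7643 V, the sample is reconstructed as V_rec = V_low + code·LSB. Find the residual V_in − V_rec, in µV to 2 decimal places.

-12.74 µV

One LSB is 1.25 V / 8192 = 152.59 µV.
Scaled input = 5008.9165 LSBs, so code = 5009.
V_rec = 0 + 5009·0.000152588 = 0.76431274 V.
V_in − V_rec = -1.27441e-05 V = -12.74 µV.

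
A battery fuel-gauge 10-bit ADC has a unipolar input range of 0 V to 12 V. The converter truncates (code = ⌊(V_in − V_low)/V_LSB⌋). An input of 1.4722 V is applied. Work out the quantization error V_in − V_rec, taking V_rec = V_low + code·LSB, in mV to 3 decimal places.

7.356 mV

One LSB is 12 V / 1024 = 11.719 mV.
Scaled input = 125.6277 LSBs, so code = 125.
V_rec = 0 + 125·0.0117188 = 1.4648438 V.
Error = 1.4722 − 1.4648438 = 0.00735625 V = 7.356 mV.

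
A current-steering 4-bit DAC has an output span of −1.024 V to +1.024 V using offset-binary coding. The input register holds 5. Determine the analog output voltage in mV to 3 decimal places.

LSB = 2.048 V / 2^4 = 128.000 mV.
V_out = (−1.024) + 5 × 0.128 V = -0.384 V.
= -384.000 mV.

-384.000 mV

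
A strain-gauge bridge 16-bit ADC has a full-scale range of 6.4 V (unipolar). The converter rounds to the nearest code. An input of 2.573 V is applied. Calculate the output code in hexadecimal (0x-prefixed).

Full-scale span = 6.4 V; LSB = 6.4/2^16 = 97.66 µV.
(2.573 − 0) / 9.76563e-05 = 26347.520 LSBs.
So the output code is 26348.
In hexadecimal (0x-prefixed): 0x66EC.

code 0x66EC (decimal 26348)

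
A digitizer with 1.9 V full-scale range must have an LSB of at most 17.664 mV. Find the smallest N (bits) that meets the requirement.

7 bits

Number of steps required ≥ 1.9 V / 17.664 mV = 107.56.
Need 2^N ≥ 107.56; 2^6 = 64, 2^7 = 128.
Minimum N = 7.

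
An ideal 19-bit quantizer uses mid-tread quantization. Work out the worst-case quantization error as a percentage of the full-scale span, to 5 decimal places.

Rounding → worst-case error = ½ LSB = V_FS/2^20, so 100/1048576 = 9.53674e-05 % of full scale.

0.00010 %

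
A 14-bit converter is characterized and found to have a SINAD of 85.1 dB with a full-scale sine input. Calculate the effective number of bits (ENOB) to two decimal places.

13.84 bits

ENOB = (SINAD − 1.76) / 6.02 = (85.1 − 1.76)/6.02 = 13.844.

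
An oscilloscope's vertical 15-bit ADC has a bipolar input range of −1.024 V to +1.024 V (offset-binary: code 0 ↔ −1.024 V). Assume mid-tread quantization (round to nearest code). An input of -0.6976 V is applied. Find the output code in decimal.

With 32768 levels over 2.048 V, one step is 62.50 µV.
(V_in − V_low)/LSB = (-0.6976 − (−1.024)) / 6.25e-05 = 5222.400.
Round → code 5222.

code 5222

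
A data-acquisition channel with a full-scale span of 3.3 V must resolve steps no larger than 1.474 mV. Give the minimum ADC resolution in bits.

Number of steps required ≥ 3.3 V / 1.474 mV = 2238.81.
Need 2^N ≥ 2238.81; 2^11 = 2048, 2^12 = 4096.
Minimum N = 12.

12 bits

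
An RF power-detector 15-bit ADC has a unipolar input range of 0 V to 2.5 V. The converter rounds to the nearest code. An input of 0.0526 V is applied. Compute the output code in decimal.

code 689

Full-scale span = 2.5 V; LSB = 2.5/2^15 = 76.29 µV.
(0.0526 − 0) / 7.62939e-05 = 689.439 LSBs.
Round → code 689.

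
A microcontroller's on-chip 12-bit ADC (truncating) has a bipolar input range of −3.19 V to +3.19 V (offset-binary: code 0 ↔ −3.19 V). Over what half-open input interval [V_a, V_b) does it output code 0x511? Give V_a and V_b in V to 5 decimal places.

[-1.16977 V, -1.16821 V)

LSB = 6.38/2^12 = 1.558 mV.
Code 0x511 = 1297 decimal.
V_a = V_low + 1297·LSB = -1.16977 V; V_b = V_low + 1298·LSB = -1.16821 V.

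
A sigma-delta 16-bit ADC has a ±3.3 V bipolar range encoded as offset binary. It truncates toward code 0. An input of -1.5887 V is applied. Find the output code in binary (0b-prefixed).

With 65536 levels over 6.6 V, one step is 100.71 µV.
(-1.5887 − (−3.3)) / 0.000100708 = 16992.690 LSBs.
Floor → code 16992.
In binary (0b-prefixed): 0b100001001100000.

code 0b100001001100000 (decimal 16992)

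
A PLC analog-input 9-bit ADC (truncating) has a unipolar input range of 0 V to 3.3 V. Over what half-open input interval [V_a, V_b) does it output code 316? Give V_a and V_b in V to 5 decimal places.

LSB = 3.3/2^9 = 6.445 mV.
V_a = V_low + 316·LSB = 2.03672 V; V_b = V_low + 317·LSB = 2.04316 V.

[2.03672 V, 2.04316 V)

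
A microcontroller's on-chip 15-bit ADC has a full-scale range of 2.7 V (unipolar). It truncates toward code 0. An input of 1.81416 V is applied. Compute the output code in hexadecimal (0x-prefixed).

With 32768 levels over 2.7 V, one step is 82.40 µV.
(1.81416 − 0) / 8.23975e-05 = 22017.183 LSBs.
So the output code is 22017.
In hexadecimal (0x-prefixed): 0x5601.

code 0x5601 (decimal 22017)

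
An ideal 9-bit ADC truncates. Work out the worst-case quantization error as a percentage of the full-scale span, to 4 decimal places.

0.1953 %

Truncating → worst-case error = 1 LSB = V_FS/2^9, so 100/512 = 0.195312 % of full scale.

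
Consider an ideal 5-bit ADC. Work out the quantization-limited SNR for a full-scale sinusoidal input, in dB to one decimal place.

31.9 dB

SNR ≈ 6.02·N + 1.76 dB = 6.02·5 + 1.76 = 31.86 dB.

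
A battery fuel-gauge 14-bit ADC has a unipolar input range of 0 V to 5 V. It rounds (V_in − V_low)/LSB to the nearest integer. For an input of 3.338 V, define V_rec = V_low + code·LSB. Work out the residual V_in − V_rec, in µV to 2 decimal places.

LSB = 5/2^14 = 305.18 µV.
(V_in − V_low)/LSB = (3.338 − 0)/0.000305176 = 10937.9584 → code 10938 (round).
Code 10938 maps back to 0 + 10938×0.000305176 V = 3.3380127 V.
Error = 3.338 − 3.3380127 = -1.26953e-05 V = -12.70 µV.

-12.70 µV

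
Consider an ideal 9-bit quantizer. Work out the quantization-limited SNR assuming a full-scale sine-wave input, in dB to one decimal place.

55.9 dB

SNR ≈ 6.02·N + 1.76 dB = 6.02·9 + 1.76 = 55.94 dB.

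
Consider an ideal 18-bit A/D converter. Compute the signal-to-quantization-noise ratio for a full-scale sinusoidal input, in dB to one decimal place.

SNR ≈ 6.02·N + 1.76 dB = 6.02·18 + 1.76 = 110.12 dB.

110.1 dB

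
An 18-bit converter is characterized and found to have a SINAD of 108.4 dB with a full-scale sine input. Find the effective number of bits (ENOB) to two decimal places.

17.71 bits

ENOB = (SINAD − 1.76) / 6.02 = (108.4 − 1.76)/6.02 = 17.714.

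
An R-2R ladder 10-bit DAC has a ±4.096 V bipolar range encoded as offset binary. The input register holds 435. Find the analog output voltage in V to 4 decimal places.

LSB = 8.192 V / 2^10 = 8.000 mV.
V_out = (−4.096) + 435 × 0.008 V = -0.616 V.

-0.6160 V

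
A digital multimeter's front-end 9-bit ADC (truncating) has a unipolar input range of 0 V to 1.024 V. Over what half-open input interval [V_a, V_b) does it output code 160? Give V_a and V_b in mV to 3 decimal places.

[320.000 mV, 322.000 mV)

LSB = 1.024/2^9 = 2.000 mV.
V_a = V_low + 160·LSB = 0.32 V; V_b = V_low + 161·LSB = 0.322 V.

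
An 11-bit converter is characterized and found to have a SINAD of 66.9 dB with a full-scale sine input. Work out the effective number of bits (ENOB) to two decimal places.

10.82 bits

ENOB = (SINAD − 1.76) / 6.02 = (66.9 − 1.76)/6.02 = 10.821.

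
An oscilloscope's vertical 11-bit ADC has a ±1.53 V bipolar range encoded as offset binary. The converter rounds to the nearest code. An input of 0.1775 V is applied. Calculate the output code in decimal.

code 1143

LSB = 3.06 V / 2048 = 1.494 mV.
(0.1775 − (−1.53)) / 0.00149414 = 1142.797 LSBs.
So the output code is 1143.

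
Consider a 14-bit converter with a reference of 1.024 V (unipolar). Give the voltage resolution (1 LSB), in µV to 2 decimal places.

62.50 µV

Full-scale span = 1.024 V.
LSB = 1.024 / 2^14 = 1.024 / 16384 = 6.25e-05 V = 62.50 µV.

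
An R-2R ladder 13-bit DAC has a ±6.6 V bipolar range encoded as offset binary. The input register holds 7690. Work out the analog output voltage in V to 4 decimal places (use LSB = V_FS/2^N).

5.7911 V

LSB = 13.2 V / 2^13 = 1.611 mV.
V_out = (−6.6) + 7690 × 0.00161133 V = 5.79111 V.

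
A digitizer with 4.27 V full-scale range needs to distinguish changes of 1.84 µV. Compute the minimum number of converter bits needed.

Number of steps required ≥ 4.27 V / 1.84 µV = 2320652.17.
Need 2^N ≥ 2320652.17; 2^21 = 2097152, 2^22 = 4194304.
Minimum N = 22.

22 bits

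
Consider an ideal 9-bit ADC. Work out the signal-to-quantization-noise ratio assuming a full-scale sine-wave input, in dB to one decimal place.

SNR ≈ 6.02·N + 1.76 dB = 6.02·9 + 1.76 = 55.94 dB.

55.9 dB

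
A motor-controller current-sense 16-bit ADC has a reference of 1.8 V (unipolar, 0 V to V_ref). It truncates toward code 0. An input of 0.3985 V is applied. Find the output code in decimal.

LSB = 1.8 V / 65536 = 27.47 µV.
Input sits at 14508.942 steps above V_low.
Floor → code 14508.

code 14508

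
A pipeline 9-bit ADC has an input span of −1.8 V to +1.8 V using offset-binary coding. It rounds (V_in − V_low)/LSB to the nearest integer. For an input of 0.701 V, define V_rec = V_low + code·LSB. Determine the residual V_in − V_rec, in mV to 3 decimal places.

-2.125 mV

LSB = 3.6/2^9 = 7.031 mV.
(V_in − V_low)/LSB = (0.701 − (−1.8))/0.00703125 = 355.6978 → code 356 (round).
Reconstructed: 0.703125 V.
Difference: -0.002125 V → -2.125 mV.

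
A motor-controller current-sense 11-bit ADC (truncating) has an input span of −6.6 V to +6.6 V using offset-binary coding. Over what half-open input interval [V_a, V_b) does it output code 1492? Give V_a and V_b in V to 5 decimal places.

LSB = 13.2/2^11 = 6.445 mV.
V_a = V_low + 1492·LSB = 3.01641 V; V_b = V_low + 1493·LSB = 3.02285 V.

[3.01641 V, 3.02285 V)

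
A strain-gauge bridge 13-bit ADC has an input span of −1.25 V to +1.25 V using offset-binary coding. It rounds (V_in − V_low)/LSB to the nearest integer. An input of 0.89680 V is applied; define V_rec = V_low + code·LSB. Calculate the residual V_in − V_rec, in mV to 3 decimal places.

One LSB is 2.5 V / 8192 = 305.18 µV.
Scaled input = 7034.6342 LSBs, so code = 7035.
Code 7035 maps back to (−1.25) + 7035×0.000305176 V = 0.89691162 V.
Error = 0.89680 − 0.89691162 = -0.000111621 V = -0.112 mV.

-0.112 mV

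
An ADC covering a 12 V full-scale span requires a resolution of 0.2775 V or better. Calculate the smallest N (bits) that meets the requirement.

Number of steps required ≥ 12 V / 0.2775 V = 43.24.
Need 2^N ≥ 43.24; 2^5 = 32, 2^6 = 64.
Minimum N = 6.

6 bits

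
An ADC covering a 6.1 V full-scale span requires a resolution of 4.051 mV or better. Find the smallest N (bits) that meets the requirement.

Number of steps required ≥ 6.1 V / 4.051 mV = 1505.80.
Need 2^N ≥ 1505.80; 2^10 = 1024, 2^11 = 2048.
Minimum N = 11.

11 bits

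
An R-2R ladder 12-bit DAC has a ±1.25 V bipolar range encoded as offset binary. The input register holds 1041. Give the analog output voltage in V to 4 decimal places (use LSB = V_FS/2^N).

LSB = 2.5 V / 2^12 = 0.610 mV.
V_out = (−1.25) + 1041 × 0.000610352 V = -0.614624 V.

-0.6146 V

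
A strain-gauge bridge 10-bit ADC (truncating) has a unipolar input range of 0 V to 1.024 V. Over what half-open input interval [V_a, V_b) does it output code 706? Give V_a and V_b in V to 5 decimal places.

[0.70600 V, 0.70700 V)

LSB = 1.024/2^10 = 1.000 mV.
V_a = V_low + 706·LSB = 0.706 V; V_b = V_low + 707·LSB = 0.707 V.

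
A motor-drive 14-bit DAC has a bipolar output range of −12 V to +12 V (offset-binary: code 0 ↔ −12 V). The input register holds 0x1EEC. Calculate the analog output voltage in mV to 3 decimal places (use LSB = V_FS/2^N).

LSB = 24 V / 2^14 = 1.465 mV.
Code 0x1EEC = 7916 decimal.
V_out = (−12) + 7916 × 0.00146484 V = -0.404297 V.
= -404.297 mV.

-404.297 mV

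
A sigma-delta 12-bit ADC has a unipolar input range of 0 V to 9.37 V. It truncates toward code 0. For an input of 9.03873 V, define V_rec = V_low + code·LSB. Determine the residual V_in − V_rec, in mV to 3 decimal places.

0.432 mV

One LSB is 9.37 V / 4096 = 2.288 mV.
(V_in − V_low)/LSB = (9.03873 − 0)/0.0022876 = 3951.1887 → code 3951 (floor).
Code 3951 maps back to 0 + 3951×0.0022876 V = 9.0382983 V.
Error = 9.03873 − 9.0382983 = 0.00043166 V = 0.432 mV.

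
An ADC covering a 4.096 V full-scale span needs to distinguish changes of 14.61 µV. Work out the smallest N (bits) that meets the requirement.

Number of steps required ≥ 4.096 V / 14.61 µV = 280355.92.
Need 2^N ≥ 280355.92; 2^18 = 262144, 2^19 = 524288.
Minimum N = 19.

19 bits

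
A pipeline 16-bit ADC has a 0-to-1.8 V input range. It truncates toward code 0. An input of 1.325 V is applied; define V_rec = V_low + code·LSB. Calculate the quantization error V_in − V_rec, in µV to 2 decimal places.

One LSB is 1.8 V / 65536 = 27.47 µV.
(1.325 − 0)/2.74658e-05 = 48241.7778; ⌊·⌋ gives code 48241.
V_rec = 0 + 48241·2.74658e-05 = 1.3249786 V.
V_in − V_rec = 2.13623e-05 V = 21.36 µV.

21.36 µV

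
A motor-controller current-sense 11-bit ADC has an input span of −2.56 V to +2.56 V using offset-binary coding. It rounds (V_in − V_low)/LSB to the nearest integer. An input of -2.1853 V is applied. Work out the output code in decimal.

With 2048 levels over 5.12 V, one step is 2.500 mV.
Input sits at 149.880 steps above V_low.
round(149.880) = 150.

code 150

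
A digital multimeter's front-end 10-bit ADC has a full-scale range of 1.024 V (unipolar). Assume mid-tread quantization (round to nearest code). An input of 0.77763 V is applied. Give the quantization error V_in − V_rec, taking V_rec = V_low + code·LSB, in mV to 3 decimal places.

Step size: 1.024 V ÷ 2^10 = 1.000 mV.
Scaled input = 777.6300 LSBs, so code = 778.
Code 778 maps back to 0 + 778×0.001 V = 0.778 V.
Error = 0.77763 − 0.778 = -0.00037 V = -0.370 mV.

-0.370 mV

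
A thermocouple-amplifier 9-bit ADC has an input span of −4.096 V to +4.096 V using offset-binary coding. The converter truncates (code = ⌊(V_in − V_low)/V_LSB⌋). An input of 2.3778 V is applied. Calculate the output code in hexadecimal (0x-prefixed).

LSB = 8.192 V / 512 = 16.000 mV.
Input sits at 404.613 steps above V_low.
⌊·⌋(404.613) = 404.
In hexadecimal (0x-prefixed): 0x194.

code 0x194 (decimal 404)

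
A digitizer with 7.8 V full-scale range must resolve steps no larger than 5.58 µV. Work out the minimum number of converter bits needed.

Number of steps required ≥ 7.8 V / 5.58 µV = 1397849.46.
Need 2^N ≥ 1397849.46; 2^20 = 1048576, 2^21 = 2097152.
Minimum N = 21.

21 bits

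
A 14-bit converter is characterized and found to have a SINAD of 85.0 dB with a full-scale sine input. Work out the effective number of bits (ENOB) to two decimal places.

13.83 bits

ENOB = (SINAD − 1.76) / 6.02 = (85.0 − 1.76)/6.02 = 13.827.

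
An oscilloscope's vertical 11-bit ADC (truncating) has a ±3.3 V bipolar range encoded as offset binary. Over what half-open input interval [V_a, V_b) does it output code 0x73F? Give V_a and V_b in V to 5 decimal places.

LSB = 6.6/2^11 = 3.223 mV.
Code 0x73F = 1855 decimal.
V_a = V_low + 1855·LSB = 2.67803 V; V_b = V_low + 1856·LSB = 2.68125 V.

[2.67803 V, 2.68125 V)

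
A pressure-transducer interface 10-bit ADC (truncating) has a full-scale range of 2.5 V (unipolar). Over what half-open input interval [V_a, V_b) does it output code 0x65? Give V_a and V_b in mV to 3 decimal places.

LSB = 2.5/2^10 = 2.441 mV.
Code 0x65 = 101 decimal.
V_a = V_low + 101·LSB = 0.246582 V; V_b = V_low + 102·LSB = 0.249023 V.

[246.582 mV, 249.023 mV)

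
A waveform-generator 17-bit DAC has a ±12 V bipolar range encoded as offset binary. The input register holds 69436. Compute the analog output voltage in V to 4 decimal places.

LSB = 24 V / 2^17 = 183.11 µV.
V_out = (−12) + 69436 × 0.000183105 V = 0.714111 V.

0.7141 V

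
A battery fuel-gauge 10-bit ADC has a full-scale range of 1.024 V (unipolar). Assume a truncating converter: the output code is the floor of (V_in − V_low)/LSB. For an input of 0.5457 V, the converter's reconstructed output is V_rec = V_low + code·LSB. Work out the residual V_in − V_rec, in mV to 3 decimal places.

0.700 mV

One LSB is 1.024 V / 1024 = 1.000 mV.
Scaled input = 545.7000 LSBs, so code = 545.
Code 545 maps back to 0 + 545×0.001 V = 0.545 V.
Error = 0.5457 − 0.545 = 0.0007 V = 0.700 mV.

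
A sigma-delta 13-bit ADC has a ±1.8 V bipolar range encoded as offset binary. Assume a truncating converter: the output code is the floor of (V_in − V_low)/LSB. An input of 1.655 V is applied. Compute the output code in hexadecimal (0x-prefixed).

code 0x1EB6 (decimal 7862)

Full-scale span = 3.6 V; LSB = 3.6/2^13 = 439.45 µV.
(V_in − V_low)/LSB = (1.655 − (−1.8)) / 0.000439453 = 7862.044.
⌊·⌋(7862.044) = 7862.
In hexadecimal (0x-prefixed): 0x1EB6.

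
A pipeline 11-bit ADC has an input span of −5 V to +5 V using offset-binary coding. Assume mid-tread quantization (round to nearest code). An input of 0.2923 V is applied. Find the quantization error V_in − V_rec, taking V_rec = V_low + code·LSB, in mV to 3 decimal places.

LSB = 10/2^11 = 4.883 mV.
(V_in − V_low)/LSB = (0.2923 − (−5))/0.00488281 = 1083.8630 → code 1084 (round).
V_rec = (−5) + 1084·0.00488281 = 0.29296875 V.
Error = 0.2923 − 0.29296875 = -0.00066875 V = -0.669 mV.

-0.669 mV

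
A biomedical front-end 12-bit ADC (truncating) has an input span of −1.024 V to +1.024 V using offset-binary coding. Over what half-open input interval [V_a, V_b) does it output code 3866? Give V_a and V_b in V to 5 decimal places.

[0.90900 V, 0.90950 V)

LSB = 2.048/2^12 = 0.500 mV.
V_a = V_low + 3866·LSB = 0.909 V; V_b = V_low + 3867·LSB = 0.9095 V.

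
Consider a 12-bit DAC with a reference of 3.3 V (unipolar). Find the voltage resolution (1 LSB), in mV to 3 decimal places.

Full-scale span = 3.3 V.
LSB = 3.3 / 2^12 = 3.3 / 4096 = 0.000805664 V = 0.806 mV.

0.806 mV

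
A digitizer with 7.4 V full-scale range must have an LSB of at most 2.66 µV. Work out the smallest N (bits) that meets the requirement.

22 bits

Number of steps required ≥ 7.4 V / 2.66 µV = 2781954.89.
Need 2^N ≥ 2781954.89; 2^21 = 2097152, 2^22 = 4194304.
Minimum N = 22.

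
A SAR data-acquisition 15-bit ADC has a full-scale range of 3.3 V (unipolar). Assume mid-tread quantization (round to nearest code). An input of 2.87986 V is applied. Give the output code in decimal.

code 28596

LSB = 3.3 V / 32768 = 100.71 µV.
(V_in − V_low)/LSB = (2.87986 − 0) / 0.000100708 = 28596.137.
Round → code 28596.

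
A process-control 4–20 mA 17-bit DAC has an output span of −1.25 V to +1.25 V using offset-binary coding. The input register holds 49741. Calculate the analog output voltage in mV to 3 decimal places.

-301.266 mV

LSB = 2.5 V / 2^17 = 19.07 µV.
V_out = (−1.25) + 49741 × 1.90735e-05 V = -0.301266 V.
= -301.266 mV.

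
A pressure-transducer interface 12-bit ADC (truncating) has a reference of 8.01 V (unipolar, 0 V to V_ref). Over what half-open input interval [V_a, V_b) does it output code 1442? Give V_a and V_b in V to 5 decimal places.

LSB = 8.01/2^12 = 1.956 mV.
V_a = V_low + 1442·LSB = 2.81993 V; V_b = V_low + 1443·LSB = 2.82188 V.

[2.81993 V, 2.82188 V)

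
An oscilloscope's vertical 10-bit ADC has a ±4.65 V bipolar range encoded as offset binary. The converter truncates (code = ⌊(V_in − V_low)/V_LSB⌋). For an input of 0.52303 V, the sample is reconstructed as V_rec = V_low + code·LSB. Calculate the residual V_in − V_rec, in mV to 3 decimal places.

LSB = 9.3/2^10 = 9.082 mV.
Scaled input = 569.5895 LSBs, so code = 569.
V_rec = (−4.65) + 569·0.00908203 = 0.51767578 V.
V_in − V_rec = 0.00535422 V = 5.354 mV.

5.354 mV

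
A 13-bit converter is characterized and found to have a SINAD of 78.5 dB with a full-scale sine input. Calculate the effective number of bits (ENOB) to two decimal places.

12.75 bits

ENOB = (SINAD − 1.76) / 6.02 = (78.5 − 1.76)/6.02 = 12.748.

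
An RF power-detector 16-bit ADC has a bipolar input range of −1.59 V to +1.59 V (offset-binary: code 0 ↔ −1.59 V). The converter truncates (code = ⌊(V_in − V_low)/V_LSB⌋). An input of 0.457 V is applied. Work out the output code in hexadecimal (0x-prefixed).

code 0xA4CA (decimal 42186)

Full-scale span = 3.18 V; LSB = 3.18/2^16 = 48.52 µV.
Input sits at 42186.224 steps above V_low.
Floor → code 42186.
In hexadecimal (0x-prefixed): 0xA4CA.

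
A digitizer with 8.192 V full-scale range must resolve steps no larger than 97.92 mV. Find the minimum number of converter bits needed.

7 bits

Number of steps required ≥ 8.192 V / 97.92 mV = 83.66.
Need 2^N ≥ 83.66; 2^6 = 64, 2^7 = 128.
Minimum N = 7.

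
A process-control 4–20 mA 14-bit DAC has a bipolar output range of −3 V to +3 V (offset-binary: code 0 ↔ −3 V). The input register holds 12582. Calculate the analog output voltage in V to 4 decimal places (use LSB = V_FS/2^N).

1.6077 V

LSB = 6 V / 2^14 = 366.21 µV.
V_out = (−3) + 12582 × 0.000366211 V = 1.60767 V.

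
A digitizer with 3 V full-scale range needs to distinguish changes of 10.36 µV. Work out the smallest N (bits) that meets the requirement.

19 bits

Number of steps required ≥ 3 V / 10.36 µV = 289575.29.
Need 2^N ≥ 289575.29; 2^18 = 262144, 2^19 = 524288.
Minimum N = 19.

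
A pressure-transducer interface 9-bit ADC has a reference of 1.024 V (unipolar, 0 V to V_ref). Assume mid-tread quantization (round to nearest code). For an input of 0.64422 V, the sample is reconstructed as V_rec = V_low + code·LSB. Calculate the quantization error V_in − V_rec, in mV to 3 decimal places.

0.220 mV

Step size: 1.024 V ÷ 2^9 = 2.000 mV.
(0.64422 − 0)/0.002 = 322.1100; round gives code 322.
Reconstructed: 0.644 V.
Error = 0.64422 − 0.644 = 0.00022 V = 0.220 mV.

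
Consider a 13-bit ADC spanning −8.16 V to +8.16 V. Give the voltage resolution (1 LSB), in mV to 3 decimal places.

Full-scale span = 16.32 V.
LSB = 16.32 / 2^13 = 16.32 / 8192 = 0.00199219 V = 1.992 mV.

1.992 mV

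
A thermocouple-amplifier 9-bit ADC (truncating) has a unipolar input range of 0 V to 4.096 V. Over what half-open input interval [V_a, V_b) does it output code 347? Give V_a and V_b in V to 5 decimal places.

[2.77600 V, 2.78400 V)

LSB = 4.096/2^9 = 8.000 mV.
V_a = V_low + 347·LSB = 2.776 V; V_b = V_low + 348·LSB = 2.784 V.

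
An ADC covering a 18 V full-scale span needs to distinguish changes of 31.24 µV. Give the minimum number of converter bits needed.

20 bits

Number of steps required ≥ 18 V / 31.24 µV = 576184.38.
Need 2^N ≥ 576184.38; 2^19 = 524288, 2^20 = 1048576.
Minimum N = 20.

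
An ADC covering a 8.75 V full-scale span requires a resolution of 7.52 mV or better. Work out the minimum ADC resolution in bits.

Number of steps required ≥ 8.75 V / 7.52 mV = 1163.56.
Need 2^N ≥ 1163.56; 2^10 = 1024, 2^11 = 2048.
Minimum N = 11.

11 bits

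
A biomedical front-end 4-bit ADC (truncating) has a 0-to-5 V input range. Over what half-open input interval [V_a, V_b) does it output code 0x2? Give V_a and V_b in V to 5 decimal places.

[0.62500 V, 0.93750 V)

LSB = 5/2^4 = 312.500 mV.
Code 0x2 = 2 decimal.
V_a = V_low + 2·LSB = 0.625 V; V_b = V_low + 3·LSB = 0.9375 V.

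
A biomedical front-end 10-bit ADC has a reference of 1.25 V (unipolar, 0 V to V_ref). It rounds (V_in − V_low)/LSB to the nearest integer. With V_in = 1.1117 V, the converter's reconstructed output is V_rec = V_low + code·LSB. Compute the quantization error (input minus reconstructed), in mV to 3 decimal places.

One LSB is 1.25 V / 1024 = 1.221 mV.
Scaled input = 910.7046 LSBs, so code = 911.
Reconstructed: 1.1120605 V.
V_in − V_rec = -0.000360547 V = -0.361 mV.

-0.361 mV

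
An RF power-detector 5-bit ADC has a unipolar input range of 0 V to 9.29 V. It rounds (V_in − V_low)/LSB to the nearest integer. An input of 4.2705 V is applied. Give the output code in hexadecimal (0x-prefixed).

Full-scale span = 9.29 V; LSB = 9.29/2^5 = 290.312 mV.
Input sits at 14.710 steps above V_low.
So the output code is 15.
In hexadecimal (0x-prefixed): 0xF.

code 0xF (decimal 15)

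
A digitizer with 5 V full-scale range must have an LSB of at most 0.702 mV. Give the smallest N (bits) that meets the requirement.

13 bits

Number of steps required ≥ 5 V / 0.702 mV = 7122.51.
Need 2^N ≥ 7122.51; 2^12 = 4096, 2^13 = 8192.
Minimum N = 13.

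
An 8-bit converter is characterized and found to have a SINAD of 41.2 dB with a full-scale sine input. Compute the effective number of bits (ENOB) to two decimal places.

ENOB = (SINAD − 1.76) / 6.02 = (41.2 − 1.76)/6.02 = 6.551.

6.55 bits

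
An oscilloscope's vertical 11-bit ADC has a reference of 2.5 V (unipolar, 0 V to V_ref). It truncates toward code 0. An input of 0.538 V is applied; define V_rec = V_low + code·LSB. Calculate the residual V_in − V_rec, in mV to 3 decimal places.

Step size: 2.5 V ÷ 2^11 = 1.221 mV.
Scaled input = 440.7296 LSBs, so code = 440.
V_rec = 0 + 440·0.0012207 = 0.53710938 V.
Difference: 0.000890625 V → 0.891 mV.

0.891 mV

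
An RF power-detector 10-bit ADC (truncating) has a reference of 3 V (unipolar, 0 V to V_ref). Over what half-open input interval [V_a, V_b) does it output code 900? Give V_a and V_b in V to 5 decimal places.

[2.63672 V, 2.63965 V)

LSB = 3/2^10 = 2.930 mV.
V_a = V_low + 900·LSB = 2.63672 V; V_b = V_low + 901·LSB = 2.63965 V.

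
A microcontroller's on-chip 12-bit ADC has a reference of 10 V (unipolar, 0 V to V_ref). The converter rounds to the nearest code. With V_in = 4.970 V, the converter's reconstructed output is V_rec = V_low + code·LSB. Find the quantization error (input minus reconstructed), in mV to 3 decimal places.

-0.703 mV

LSB = 10/2^12 = 2.441 mV.
(4.970 − 0)/0.00244141 = 2035.7120; round gives code 2036.
Reconstructed: 4.9707031 V.
Difference: -0.000703125 V → -0.703 mV.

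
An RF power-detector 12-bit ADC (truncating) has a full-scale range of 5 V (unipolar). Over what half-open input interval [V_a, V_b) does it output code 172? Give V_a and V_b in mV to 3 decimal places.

[209.961 mV, 211.182 mV)

LSB = 5/2^12 = 1.221 mV.
V_a = V_low + 172·LSB = 0.209961 V; V_b = V_low + 173·LSB = 0.211182 V.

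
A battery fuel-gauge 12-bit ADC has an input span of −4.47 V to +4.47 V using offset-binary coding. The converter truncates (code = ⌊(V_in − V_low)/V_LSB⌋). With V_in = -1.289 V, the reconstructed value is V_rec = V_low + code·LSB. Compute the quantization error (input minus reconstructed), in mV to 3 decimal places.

Step size: 8.94 V ÷ 2^12 = 2.183 mV.
(-1.289 − (−4.47))/0.00218262 = 1457.4246; ⌊·⌋ gives code 1457.
Code 1457 maps back to (−4.47) + 1457×0.00218262 V = -1.2899268 V.
V_in − V_rec = 0.000926758 V = 0.927 mV.

0.927 mV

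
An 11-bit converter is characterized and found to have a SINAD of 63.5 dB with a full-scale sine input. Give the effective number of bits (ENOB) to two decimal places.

10.26 bits

ENOB = (SINAD − 1.76) / 6.02 = (63.5 − 1.76)/6.02 = 10.256.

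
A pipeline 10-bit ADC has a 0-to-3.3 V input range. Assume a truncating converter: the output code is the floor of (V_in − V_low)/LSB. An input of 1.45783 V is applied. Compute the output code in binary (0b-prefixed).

With 1024 levels over 3.3 V, one step is 3.223 mV.
(1.45783 − 0) / 0.00322266 = 452.369 LSBs.
Floor → code 452.
In binary (0b-prefixed): 0b111000100.

code 0b111000100 (decimal 452)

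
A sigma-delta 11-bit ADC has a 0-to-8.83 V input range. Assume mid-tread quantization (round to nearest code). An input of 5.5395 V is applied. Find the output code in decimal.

code 1285

LSB = 8.83 V / 2048 = 4.312 mV.
(5.5395 − 0) / 0.00431152 = 1284.813 LSBs.
round(1284.813) = 1285.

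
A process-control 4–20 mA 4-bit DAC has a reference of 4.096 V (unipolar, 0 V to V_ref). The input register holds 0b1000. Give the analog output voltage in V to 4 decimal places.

2.0480 V

LSB = 4.096 V / 2^4 = 256.000 mV.
Code 0b1000 = 8 decimal.
V_out = 0 + 8 × 0.256 V = 2.048 V.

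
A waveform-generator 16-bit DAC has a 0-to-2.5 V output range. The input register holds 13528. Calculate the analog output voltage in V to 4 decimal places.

LSB = 2.5 V / 2^16 = 38.15 µV.
V_out = 0 + 13528 × 3.8147e-05 V = 0.516052 V.

0.5161 V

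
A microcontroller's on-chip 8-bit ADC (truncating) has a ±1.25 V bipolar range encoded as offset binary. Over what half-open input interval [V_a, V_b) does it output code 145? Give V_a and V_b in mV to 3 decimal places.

LSB = 2.5/2^8 = 9.766 mV.
V_a = V_low + 145·LSB = 0.166016 V; V_b = V_low + 146·LSB = 0.175781 V.

[166.016 mV, 175.781 mV)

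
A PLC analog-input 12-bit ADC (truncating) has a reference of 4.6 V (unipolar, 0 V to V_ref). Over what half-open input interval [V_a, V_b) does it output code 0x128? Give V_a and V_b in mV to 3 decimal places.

LSB = 4.6/2^12 = 1.123 mV.
Code 0x128 = 296 decimal.
V_a = V_low + 296·LSB = 0.332422 V; V_b = V_low + 297·LSB = 0.333545 V.

[332.422 mV, 333.545 mV)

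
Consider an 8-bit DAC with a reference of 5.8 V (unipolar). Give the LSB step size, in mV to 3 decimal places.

22.656 mV

Full-scale span = 5.8 V.
LSB = 5.8 / 2^8 = 5.8 / 256 = 0.0226562 V = 22.656 mV.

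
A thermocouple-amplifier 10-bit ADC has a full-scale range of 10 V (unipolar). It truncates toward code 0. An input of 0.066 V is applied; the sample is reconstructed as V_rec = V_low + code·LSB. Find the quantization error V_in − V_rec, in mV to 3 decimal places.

One LSB is 10 V / 1024 = 9.766 mV.
(0.066 − 0)/0.00976562 = 6.7584; ⌊·⌋ gives code 6.
Reconstructed: 0.05859375 V.
Error = 0.066 − 0.05859375 = 0.00740625 V = 7.406 mV.

7.406 mV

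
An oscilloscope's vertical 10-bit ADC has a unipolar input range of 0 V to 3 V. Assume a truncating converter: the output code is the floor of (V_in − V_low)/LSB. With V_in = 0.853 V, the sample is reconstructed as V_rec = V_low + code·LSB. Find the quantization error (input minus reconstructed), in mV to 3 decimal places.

LSB = 3/2^10 = 2.930 mV.
(V_in − V_low)/LSB = (0.853 − 0)/0.00292969 = 291.1573 → code 291 (floor).
Code 291 maps back to 0 + 291×0.00292969 V = 0.85253906 V.
Difference: 0.000460937 V → 0.461 mV.

0.461 mV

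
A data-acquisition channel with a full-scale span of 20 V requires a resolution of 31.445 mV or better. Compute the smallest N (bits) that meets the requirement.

10 bits

Number of steps required ≥ 20 V / 31.445 mV = 636.03.
Need 2^N ≥ 636.03; 2^9 = 512, 2^10 = 1024.
Minimum N = 10.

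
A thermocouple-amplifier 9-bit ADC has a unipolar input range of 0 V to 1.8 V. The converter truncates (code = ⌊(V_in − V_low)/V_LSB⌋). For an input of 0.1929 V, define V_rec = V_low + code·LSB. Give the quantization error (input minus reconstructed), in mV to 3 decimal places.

3.056 mV

One LSB is 1.8 V / 512 = 3.516 mV.
(V_in − V_low)/LSB = (0.1929 − 0)/0.00351563 = 54.8693 → code 54 (floor).
Reconstructed: 0.18984375 V.
V_in − V_rec = 0.00305625 V = 3.056 mV.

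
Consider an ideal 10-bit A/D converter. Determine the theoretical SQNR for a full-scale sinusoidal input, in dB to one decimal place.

SNR ≈ 6.02·N + 1.76 dB = 6.02·10 + 1.76 = 61.96 dB.

62.0 dB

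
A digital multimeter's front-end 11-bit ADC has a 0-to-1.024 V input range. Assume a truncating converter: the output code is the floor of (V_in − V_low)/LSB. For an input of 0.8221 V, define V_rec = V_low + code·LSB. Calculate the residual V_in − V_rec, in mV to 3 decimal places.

One LSB is 1.024 V / 2048 = 0.500 mV.
Scaled input = 1644.2000 LSBs, so code = 1644.
V_rec = 0 + 1644·0.0005 = 0.822 V.
Difference: 0.0001 V → 0.100 mV.

0.100 mV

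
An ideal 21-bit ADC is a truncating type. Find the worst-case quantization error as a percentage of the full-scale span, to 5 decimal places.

0.00005 %

Truncating → worst-case error = 1 LSB = V_FS/2^21, so 100/2097152 = 4.76837e-05 % of full scale.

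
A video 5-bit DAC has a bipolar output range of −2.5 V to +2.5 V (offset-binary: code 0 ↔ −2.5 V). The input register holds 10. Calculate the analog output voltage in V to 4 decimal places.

-0.9375 V

LSB = 5 V / 2^5 = 156.250 mV.
V_out = (−2.5) + 10 × 0.15625 V = -0.9375 V.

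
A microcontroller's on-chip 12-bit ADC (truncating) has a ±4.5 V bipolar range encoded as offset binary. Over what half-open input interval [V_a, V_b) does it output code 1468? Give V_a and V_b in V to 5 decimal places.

LSB = 9/2^12 = 2.197 mV.
V_a = V_low + 1468·LSB = -1.27441 V; V_b = V_low + 1469·LSB = -1.27222 V.

[-1.27441 V, -1.27222 V)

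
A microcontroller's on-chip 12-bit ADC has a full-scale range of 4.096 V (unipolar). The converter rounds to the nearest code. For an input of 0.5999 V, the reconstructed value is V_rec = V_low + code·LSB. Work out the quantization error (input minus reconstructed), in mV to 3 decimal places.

-0.100 mV

One LSB is 4.096 V / 4096 = 1.000 mV.
Scaled input = 599.9000 LSBs, so code = 600.
V_rec = 0 + 600·0.001 = 0.6 V.
V_in − V_rec = -0.0001 V = -0.100 mV.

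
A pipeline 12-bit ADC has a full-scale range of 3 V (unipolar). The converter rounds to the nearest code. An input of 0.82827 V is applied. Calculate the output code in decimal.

LSB = 3 V / 4096 = 0.732 mV.
(V_in − V_low)/LSB = (0.82827 − 0) / 0.000732422 = 1130.865.
So the output code is 1131.

code 1131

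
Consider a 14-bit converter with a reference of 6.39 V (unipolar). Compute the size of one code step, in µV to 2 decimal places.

Full-scale span = 6.39 V.
LSB = 6.39 / 2^14 = 6.39 / 16384 = 0.000390015 V = 390.01 µV.

390.01 µV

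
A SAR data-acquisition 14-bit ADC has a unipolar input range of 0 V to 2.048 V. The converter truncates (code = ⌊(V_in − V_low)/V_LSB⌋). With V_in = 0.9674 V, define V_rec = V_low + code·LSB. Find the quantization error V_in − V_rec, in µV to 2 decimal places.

LSB = 2.048/2^14 = 125.00 µV.
Scaled input = 7739.2000 LSBs, so code = 7739.
Reconstructed: 0.967375 V.
Error = 0.9674 − 0.967375 = 2.5e-05 V = 25.00 µV.

25.00 µV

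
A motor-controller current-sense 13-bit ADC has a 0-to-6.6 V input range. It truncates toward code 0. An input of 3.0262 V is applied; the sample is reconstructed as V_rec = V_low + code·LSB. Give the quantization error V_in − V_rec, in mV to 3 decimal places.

One LSB is 6.6 V / 8192 = 0.806 mV.
(3.0262 − 0)/0.000805664 = 3756.1561; ⌊·⌋ gives code 3756.
Code 3756 maps back to 0 + 3756×0.000805664 V = 3.0260742 V.
Error = 3.0262 − 3.0260742 = 0.000125781 V = 0.126 mV.

0.126 mV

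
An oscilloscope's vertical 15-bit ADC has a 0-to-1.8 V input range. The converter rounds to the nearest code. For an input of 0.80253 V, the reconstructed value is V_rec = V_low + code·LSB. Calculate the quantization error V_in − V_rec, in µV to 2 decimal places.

-21.27 µV

LSB = 1.8/2^15 = 54.93 µV.
Scaled input = 14609.6128 LSBs, so code = 14610.
Reconstructed: 0.80255127 V.
V_in − V_rec = -2.12695e-05 V = -21.27 µV.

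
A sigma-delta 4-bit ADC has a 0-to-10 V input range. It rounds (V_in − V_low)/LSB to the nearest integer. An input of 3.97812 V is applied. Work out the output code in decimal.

code 6

With 16 levels over 10 V, one step is 0.6250 V.
(V_in − V_low)/LSB = (3.97812 − 0) / 0.625 = 6.365.
Round → code 6.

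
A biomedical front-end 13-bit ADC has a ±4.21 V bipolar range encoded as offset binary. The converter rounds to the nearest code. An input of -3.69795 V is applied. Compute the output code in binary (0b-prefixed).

code 0b111110010 (decimal 498)

LSB = 8.42 V / 8192 = 1.028 mV.
(V_in − V_low)/LSB = (-3.69795 − (−4.21)) / 0.00102783 = 498.185.
So the output code is 498.
In binary (0b-prefixed): 0b111110010.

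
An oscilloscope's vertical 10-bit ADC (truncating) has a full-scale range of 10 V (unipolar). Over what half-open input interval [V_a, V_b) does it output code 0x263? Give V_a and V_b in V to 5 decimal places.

[5.96680 V, 5.97656 V)

LSB = 10/2^10 = 9.766 mV.
Code 0x263 = 611 decimal.
V_a = V_low + 611·LSB = 5.9668 V; V_b = V_low + 612·LSB = 5.97656 V.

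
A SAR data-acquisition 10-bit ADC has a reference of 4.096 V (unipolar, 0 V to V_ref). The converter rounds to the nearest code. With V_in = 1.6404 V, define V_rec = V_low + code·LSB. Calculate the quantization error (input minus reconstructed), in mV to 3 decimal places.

0.400 mV

One LSB is 4.096 V / 1024 = 4.000 mV.
(1.6404 − 0)/0.004 = 410.1000; round gives code 410.
V_rec = 0 + 410·0.004 = 1.64 V.
Difference: 0.0004 V → 0.400 mV.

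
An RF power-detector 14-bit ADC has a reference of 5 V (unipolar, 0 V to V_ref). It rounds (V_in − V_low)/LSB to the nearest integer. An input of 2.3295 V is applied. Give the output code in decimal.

code 7633

With 16384 levels over 5 V, one step is 305.18 µV.
(2.3295 − 0) / 0.000305176 = 7633.306 LSBs.
Round → code 7633.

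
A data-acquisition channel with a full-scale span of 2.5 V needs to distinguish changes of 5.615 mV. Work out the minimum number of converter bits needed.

9 bits

Number of steps required ≥ 2.5 V / 5.615 mV = 445.24.
Need 2^N ≥ 445.24; 2^8 = 256, 2^9 = 512.
Minimum N = 9.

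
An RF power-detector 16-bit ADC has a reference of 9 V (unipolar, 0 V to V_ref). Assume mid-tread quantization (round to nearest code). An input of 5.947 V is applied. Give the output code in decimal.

LSB = 9 V / 65536 = 137.33 µV.
(V_in − V_low)/LSB = (5.947 − 0) / 0.000137329 = 43304.732.
Round → code 43305.

code 43305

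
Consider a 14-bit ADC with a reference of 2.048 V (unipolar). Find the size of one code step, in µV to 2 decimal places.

Full-scale span = 2.048 V.
LSB = 2.048 / 2^14 = 2.048 / 16384 = 0.000125 V = 125.00 µV.

125.00 µV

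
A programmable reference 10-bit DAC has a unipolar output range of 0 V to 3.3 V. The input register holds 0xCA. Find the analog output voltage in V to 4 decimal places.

LSB = 3.3 V / 2^10 = 3.223 mV.
Code 0xCA = 202 decimal.
V_out = 0 + 202 × 0.00322266 V = 0.650977 V.

0.6510 V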